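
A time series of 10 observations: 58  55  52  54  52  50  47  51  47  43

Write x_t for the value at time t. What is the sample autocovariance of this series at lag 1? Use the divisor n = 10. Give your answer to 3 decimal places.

7.299

Mean x̄ = (58 + 55 + 52 + 54 + 52 + 50 + 47 + 51 + 47 + 43)/10 = 50.9000
Σ_{t=1}^{9}(x_t−x̄)(x_{t+1}−x̄) = 72.9900
γ_1 = 72.9900 / 10 = 7.299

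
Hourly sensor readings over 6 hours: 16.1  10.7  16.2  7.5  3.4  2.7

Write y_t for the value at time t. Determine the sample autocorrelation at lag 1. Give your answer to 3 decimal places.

Mean ȳ = (16.1 + 10.7 + 16.2 + 7.5 + 3.4 + 2.7)/6 = 9.4333
Σ(y_t−ȳ)(y_{t+1}−ȳ) = (8.4444) + (8.5711) + (-13.0822) + (11.6644) + (40.6244) = 56.2222
Denominator Σ(y_t−ȳ)² = 177.3133
r_1 = 56.2222 / 177.3133 = 0.317

0.317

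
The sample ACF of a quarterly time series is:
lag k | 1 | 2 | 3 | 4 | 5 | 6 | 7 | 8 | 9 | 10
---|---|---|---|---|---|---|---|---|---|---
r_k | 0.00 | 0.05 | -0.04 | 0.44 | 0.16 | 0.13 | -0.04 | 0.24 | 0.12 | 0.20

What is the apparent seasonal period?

4

The largest autocorrelation is r_4 = 0.44, with a weaker echo at lag 8 (0.24); the remaining lags stay at or below 0.20.
The dominant spike at lag 4 indicates a seasonal period of 4.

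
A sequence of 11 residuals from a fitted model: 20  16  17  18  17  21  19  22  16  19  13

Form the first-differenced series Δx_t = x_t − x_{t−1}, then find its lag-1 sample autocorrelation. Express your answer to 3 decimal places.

First differences Δx: -4, 1, 1, -1, 4, -2, 3, -6, 3, -6
Mean of differences = -0.7000
Numerator Σ(Δx_t−Δx̄)(Δx_{t+1}−Δx̄) = -74.3900
Denominator Σ(Δx_t−Δx̄)² = 124.1000
r_1(Δx) = -74.3900 / 124.1000 = -0.599

-0.599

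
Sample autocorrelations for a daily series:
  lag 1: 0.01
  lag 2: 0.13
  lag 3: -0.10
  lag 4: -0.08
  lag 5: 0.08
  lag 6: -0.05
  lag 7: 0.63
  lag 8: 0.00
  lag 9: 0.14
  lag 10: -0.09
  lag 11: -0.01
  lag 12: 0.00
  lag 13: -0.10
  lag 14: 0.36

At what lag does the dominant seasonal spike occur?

The largest autocorrelation is r_7 = 0.63, with a weaker echo at lag 14 (0.36); the remaining lags stay at or below 0.14.
The dominant spike at lag 7 indicates a seasonal period of 7.

7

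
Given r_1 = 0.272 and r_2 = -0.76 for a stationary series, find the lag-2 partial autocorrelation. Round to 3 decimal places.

-0.901

φ_{22} = (r_2 − r_1²) / (1 − r_1²)
r_1² = (0.272)² = 0.073984
Numerator = -0.76 − 0.0740 = -0.8340; denominator = 1 − 0.0740 = 0.9260
φ_{22} = -0.8340 / 0.9260 = -0.901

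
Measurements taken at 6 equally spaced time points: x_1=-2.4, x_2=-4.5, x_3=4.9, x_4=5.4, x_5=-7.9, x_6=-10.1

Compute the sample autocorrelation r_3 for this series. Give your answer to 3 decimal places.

Mean x̄ = (-2.4 − 4.5 + 4.9 + 5.4 − 7.9 − 10.1)/6 = -2.4333
Deviations from mean: 0.0333, -2.0667, 7.3333, 7.8333, -5.4667, -7.6667
Numerator Σ_{t=1}^{3}(x_t−x̄)(x_{t+3}−x̄) = -44.6633
Denominator Σ(x_t−x̄)² = 208.0733
r_3 = -44.6633 / 208.0733 = -0.215

-0.215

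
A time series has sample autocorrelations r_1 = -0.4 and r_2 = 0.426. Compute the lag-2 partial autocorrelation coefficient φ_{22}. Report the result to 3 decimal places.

0.317

φ_{22} = (r_2 − r_1²) / (1 − r_1²)
r_1² = (-0.4)² = 0.16
Numerator = 0.426 − 0.1600 = 0.2660; denominator = 1 − 0.1600 = 0.8400
φ_{22} = 0.2660 / 0.8400 = 0.317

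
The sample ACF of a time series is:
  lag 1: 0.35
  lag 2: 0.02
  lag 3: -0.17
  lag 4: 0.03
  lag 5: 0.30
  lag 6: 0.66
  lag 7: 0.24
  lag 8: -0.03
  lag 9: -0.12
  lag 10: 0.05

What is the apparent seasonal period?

6

The largest autocorrelation is r_6 = 0.66; the remaining lags stay at or below 0.35. The elevated value at lag 1 (0.35), dropping to 0.02 at lag 2, reflects decaying short-term dependence rather than seasonality.
The dominant spike at lag 6 indicates a seasonal period of 6.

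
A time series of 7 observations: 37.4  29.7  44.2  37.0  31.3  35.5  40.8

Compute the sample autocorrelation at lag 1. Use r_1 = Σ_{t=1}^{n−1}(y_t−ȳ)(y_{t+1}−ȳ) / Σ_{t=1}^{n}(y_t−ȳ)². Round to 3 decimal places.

-0.366

Mean ȳ = (37.4 + 29.7 + 44.2 + 37.0 + 31.3 + 35.5 + 40.8)/7 = 36.5571
Deviations from mean: 0.8429, -6.8571, 7.6429, 0.4429, -5.2571, -1.0571, 4.2429
Numerator Σ_{t=1}^{6}(y_t−ȳ)(y_{t+1}−ȳ) = -56.0590
Denominator Σ(y_t−ȳ)² = 153.0971
r_1 = -56.0590 / 153.0971 = -0.366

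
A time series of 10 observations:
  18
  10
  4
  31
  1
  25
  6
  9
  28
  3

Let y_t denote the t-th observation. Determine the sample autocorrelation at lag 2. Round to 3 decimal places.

Mean ȳ = (18 + 10 + 4 + 31 + 1 + 25 + 6 + 9 + 28 + 3)/10 = 13.5000
Numerator Σ_{t=1}^{8}(y_t−ȳ)(y_{t+2}−ȳ) = 196.5000
Denominator Σ(y_t−ȳ)² = 1114.5000
r_2 = 196.5000 / 1114.5000 = 0.176

0.176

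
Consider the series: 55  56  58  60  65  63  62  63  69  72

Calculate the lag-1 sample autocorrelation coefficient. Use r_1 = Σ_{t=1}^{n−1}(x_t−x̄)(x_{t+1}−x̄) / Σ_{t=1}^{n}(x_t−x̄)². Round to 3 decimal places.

Mean x̄ = (55 + 56 + 58 + 60 + 65 + 63 + 62 + 63 + 69 + 72)/10 = 62.3000
Numerator Σ_{t=1}^{9}(x_t−x̄)(x_{t+1}−x̄) = 147.9100
Denominator Σ(x_t−x̄)² = 264.1000
r_1 = 147.9100 / 264.1000 = 0.560

0.560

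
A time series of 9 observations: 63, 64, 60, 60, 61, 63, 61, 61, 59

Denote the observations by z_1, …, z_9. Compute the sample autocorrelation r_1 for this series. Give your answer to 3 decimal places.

0.131

Mean z̄ = (63 + 64 + 60 + 60 + 61 + 63 + 61 + 61 + 59)/9 = 61.3333
Numerator Σ_{t=1}^{8}(z_t−z̄)(z_{t+1}−z̄) = 2.8889
Denominator Σ(z_t−z̄)² = 22.0000
r_1 = 2.8889 / 22.0000 = 0.131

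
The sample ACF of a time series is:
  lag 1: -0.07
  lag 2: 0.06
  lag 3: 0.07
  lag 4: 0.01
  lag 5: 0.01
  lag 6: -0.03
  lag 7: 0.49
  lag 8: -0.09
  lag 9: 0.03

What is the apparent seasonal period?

The largest autocorrelation is r_7 = 0.49; the remaining lags stay at or below 0.07.
The dominant spike at lag 7 indicates a seasonal period of 7.

7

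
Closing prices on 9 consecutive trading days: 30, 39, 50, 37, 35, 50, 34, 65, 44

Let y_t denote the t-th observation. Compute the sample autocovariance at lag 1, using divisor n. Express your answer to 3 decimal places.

-29.123

Mean ȳ = (30 + 39 + 50 + 37 + 35 + 50 + 34 + 65 + 44)/9 = 42.6667
Σ_{t=1}^{8}(y_t−ȳ)(y_{t+1}−ȳ) = -262.1111
γ_1 = -262.1111 / 9 = -29.123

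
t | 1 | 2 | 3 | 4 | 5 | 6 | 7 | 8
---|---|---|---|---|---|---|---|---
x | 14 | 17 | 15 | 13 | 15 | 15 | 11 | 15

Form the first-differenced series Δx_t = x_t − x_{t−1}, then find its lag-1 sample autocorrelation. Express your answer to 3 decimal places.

First differences Δx: 3, -2, -2, 2, 0, -4, 4
Mean of differences = 0.1429
Numerator Σ(Δx_t−Δx̄)(Δx_{t+1}−Δx̄) = -21.1633
Denominator Σ(Δx_t−Δx̄)² = 52.8571
r_1(Δx) = -21.1633 / 52.8571 = -0.400

-0.400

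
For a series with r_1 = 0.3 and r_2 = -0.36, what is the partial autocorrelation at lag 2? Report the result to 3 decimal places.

-0.495

φ_{22} = (r_2 − r_1²) / (1 − r_1²)
r_1² = (0.3)² = 0.09
Numerator = -0.36 − 0.0900 = -0.4500; denominator = 1 − 0.0900 = 0.9100
φ_{22} = -0.4500 / 0.9100 = -0.495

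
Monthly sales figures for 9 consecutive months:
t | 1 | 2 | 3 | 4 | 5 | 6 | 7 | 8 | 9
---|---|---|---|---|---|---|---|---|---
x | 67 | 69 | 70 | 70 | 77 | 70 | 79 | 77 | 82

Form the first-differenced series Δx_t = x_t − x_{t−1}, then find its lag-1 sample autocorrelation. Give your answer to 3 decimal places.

First differences Δx: 2, 1, 0, 7, -7, 9, -2, 5
Mean of differences = 1.8750
Numerator Σ(Δx_t−Δx̄)(Δx_{t+1}−Δx̄) = -156.5156
Denominator Σ(Δx_t−Δx̄)² = 184.8750
r_1(Δx) = -156.5156 / 184.8750 = -0.847

-0.847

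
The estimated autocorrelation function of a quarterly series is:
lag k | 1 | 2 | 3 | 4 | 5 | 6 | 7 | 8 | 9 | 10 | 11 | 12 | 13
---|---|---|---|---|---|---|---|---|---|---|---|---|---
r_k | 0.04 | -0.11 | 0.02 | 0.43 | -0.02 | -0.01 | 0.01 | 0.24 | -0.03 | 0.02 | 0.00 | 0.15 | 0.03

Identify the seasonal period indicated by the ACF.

4

The largest autocorrelation is r_4 = 0.43, with weaker echoes at lags 8 (0.24) and 12 (0.15); the remaining lags stay at or below 0.04.
The dominant spike at lag 4 indicates a seasonal period of 4.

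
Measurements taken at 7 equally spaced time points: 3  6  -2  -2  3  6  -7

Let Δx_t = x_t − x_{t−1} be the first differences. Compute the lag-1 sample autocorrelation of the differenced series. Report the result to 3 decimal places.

First differences Δx: 3, -8, 0, 5, 3, -13
Mean of differences = -1.6667
Numerator Σ(Δx_t−Δx̄)(Δx_{t+1}−Δx̄) = -50.7778
Denominator Σ(Δx_t−Δx̄)² = 259.3333
r_1(Δx) = -50.7778 / 259.3333 = -0.196

-0.196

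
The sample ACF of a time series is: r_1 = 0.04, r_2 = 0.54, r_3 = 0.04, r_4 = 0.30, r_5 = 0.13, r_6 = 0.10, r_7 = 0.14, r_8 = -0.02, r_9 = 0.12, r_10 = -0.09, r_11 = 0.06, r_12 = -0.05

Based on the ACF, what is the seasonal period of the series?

2

The largest autocorrelation is r_2 = 0.54, with a weaker echo at lag 4 (0.30); the remaining lags stay at or below 0.14.
The dominant spike at lag 2 indicates a seasonal period of 2.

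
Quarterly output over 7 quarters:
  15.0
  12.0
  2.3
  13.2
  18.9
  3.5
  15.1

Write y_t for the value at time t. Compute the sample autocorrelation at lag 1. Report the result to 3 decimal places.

Mean ȳ = (15.0 + 12.0 + 2.3 + 13.2 + 18.9 + 3.5 + 15.1)/7 = 11.4286
Deviations from mean: 3.5714, 0.5714, -9.1286, 1.7714, 7.4714, -7.9286, 3.6714
Σ(y_t−ȳ)(y_{t+1}−ȳ) = (2.0408) + (-5.2163) + (-16.1706) + (13.2351) + (-59.2378) + (-29.1092) = -94.4580
Denominator Σ(y_t−ȳ)² = 231.7143
r_1 = -94.4580 / 231.7143 = -0.408

-0.408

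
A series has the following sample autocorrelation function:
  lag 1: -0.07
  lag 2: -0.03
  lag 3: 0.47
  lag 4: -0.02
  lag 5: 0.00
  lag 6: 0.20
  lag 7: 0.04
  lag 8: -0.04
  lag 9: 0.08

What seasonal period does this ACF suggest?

The largest autocorrelation is r_3 = 0.47, with a weaker echo at lag 6 (0.20); the remaining lags stay at or below 0.08.
The dominant spike at lag 3 indicates a seasonal period of 3.

3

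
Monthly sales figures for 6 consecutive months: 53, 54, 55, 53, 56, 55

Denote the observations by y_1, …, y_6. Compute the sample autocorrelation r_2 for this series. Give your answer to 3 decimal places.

-0.030

Mean ȳ = (53 + 54 + 55 + 53 + 56 + 55)/6 = 54.3333
Deviations from mean: -1.3333, -0.3333, 0.6667, -1.3333, 1.6667, 0.6667
Σ(y_t−ȳ)(y_{t+2}−ȳ) = (-0.8889) + (0.4444) + (1.1111) + (-0.8889) = -0.2222
Denominator Σ(y_t−ȳ)² = 7.3333
r_2 = -0.2222 / 7.3333 = -0.030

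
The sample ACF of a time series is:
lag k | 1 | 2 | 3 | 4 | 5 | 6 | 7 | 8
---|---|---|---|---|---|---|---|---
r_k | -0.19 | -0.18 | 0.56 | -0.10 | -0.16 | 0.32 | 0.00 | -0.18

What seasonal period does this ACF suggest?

3

The largest autocorrelation is r_3 = 0.56, with a weaker echo at lag 6 (0.32); the remaining lags stay at or below 0.00.
The dominant spike at lag 3 indicates a seasonal period of 3.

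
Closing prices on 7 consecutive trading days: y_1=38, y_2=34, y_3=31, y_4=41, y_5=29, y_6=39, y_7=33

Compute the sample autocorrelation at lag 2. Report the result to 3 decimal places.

Mean ȳ = (38 + 34 + 31 + 41 + 29 + 39 + 33)/7 = 35.0000
Deviations from mean: 3.0000, -1.0000, -4.0000, 6.0000, -6.0000, 4.0000, -2.0000
Σ(y_t−ȳ)(y_{t+2}−ȳ) = (-12.0000) + (-6.0000) + (24.0000) + (24.0000) + (12.0000) = 42.0000
Denominator Σ(y_t−ȳ)² = 118.0000
r_2 = 42.0000 / 118.0000 = 0.356

0.356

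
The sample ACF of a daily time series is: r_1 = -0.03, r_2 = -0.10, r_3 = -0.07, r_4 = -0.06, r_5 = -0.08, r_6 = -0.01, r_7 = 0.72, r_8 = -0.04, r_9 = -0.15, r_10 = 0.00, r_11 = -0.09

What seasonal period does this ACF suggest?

7

The largest autocorrelation is r_7 = 0.72; the remaining lags stay at or below 0.00.
The dominant spike at lag 7 indicates a seasonal period of 7.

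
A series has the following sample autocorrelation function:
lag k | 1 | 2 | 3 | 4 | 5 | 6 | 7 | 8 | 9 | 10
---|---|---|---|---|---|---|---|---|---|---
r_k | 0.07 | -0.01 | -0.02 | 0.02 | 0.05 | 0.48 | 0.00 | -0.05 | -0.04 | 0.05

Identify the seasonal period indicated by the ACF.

6

The largest autocorrelation is r_6 = 0.48; the remaining lags stay at or below 0.07.
The dominant spike at lag 6 indicates a seasonal period of 6.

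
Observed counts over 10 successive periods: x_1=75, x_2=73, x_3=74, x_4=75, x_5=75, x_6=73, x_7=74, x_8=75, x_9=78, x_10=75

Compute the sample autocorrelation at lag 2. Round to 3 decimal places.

-0.242

Mean x̄ = (75 + 73 + 74 + 75 + 75 + 73 + 74 + 75 + 78 + 75)/10 = 74.7000
Numerator Σ_{t=1}^{8}(x_t−x̄)(x_{t+2}−x̄) = -4.3800
Denominator Σ(x_t−x̄)² = 18.1000
r_2 = -4.3800 / 18.1000 = -0.242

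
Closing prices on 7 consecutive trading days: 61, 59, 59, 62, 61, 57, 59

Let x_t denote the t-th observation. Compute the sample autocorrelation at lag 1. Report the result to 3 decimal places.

-0.037

Mean x̄ = (61 + 59 + 59 + 62 + 61 + 57 + 59)/7 = 59.7143
Deviations from mean: 1.2857, -0.7143, -0.7143, 2.2857, 1.2857, -2.7143, -0.7143
Σ(x_t−x̄)(x_{t+1}−x̄) = (-0.9184) + (0.5102) + (-1.6327) + (2.9388) + (-3.4898) + (1.9388) = -0.6531
Denominator Σ(x_t−x̄)² = 17.4286
r_1 = -0.6531 / 17.4286 = -0.037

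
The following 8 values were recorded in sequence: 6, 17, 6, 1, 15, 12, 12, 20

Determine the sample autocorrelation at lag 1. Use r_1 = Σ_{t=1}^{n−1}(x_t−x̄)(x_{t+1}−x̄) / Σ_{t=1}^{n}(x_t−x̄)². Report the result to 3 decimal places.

Mean x̄ = (6 + 17 + 6 + 1 + 15 + 12 + 12 + 20)/8 = 11.1250
Numerator Σ_{t=1}^{7}(x_t−x̄)(x_{t+1}−x̄) = -35.6406
Denominator Σ(x_t−x̄)² = 284.8750
r_1 = -35.6406 / 284.8750 = -0.125

-0.125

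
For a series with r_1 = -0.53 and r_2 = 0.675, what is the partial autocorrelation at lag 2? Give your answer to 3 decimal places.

0.548

φ_{22} = (r_2 − r_1²) / (1 − r_1²)
r_1² = (-0.53)² = 0.2809
Numerator = 0.675 − 0.2809 = 0.3941; denominator = 1 − 0.2809 = 0.7191
φ_{22} = 0.3941 / 0.7191 = 0.548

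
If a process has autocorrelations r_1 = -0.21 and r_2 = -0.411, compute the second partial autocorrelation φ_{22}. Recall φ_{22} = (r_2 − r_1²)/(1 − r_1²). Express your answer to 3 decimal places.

-0.476

φ_{22} = (r_2 − r_1²) / (1 − r_1²)
r_1² = (-0.21)² = 0.0441
Numerator = -0.411 − 0.0441 = -0.4551; denominator = 1 − 0.0441 = 0.9559
φ_{22} = -0.4551 / 0.9559 = -0.476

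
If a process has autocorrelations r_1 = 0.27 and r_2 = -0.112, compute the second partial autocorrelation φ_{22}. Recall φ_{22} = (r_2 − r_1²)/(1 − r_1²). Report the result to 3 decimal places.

-0.199

φ_{22} = (r_2 − r_1²) / (1 − r_1²)
r_1² = (0.27)² = 0.0729
Numerator = -0.112 − 0.0729 = -0.1849; denominator = 1 − 0.0729 = 0.9271
φ_{22} = -0.1849 / 0.9271 = -0.199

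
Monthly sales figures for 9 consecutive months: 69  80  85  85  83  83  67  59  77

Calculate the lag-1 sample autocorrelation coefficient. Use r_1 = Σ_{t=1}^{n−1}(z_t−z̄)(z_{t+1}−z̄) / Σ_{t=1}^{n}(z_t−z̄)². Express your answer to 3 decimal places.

0.388

Mean z̄ = (69 + 80 + 85 + 85 + 83 + 83 + 67 + 59 + 77)/9 = 76.4444
Numerator Σ_{t=1}^{8}(z_t−z̄)(z_{t+1}−z̄) = 269.3580
Denominator Σ(z_t−z̄)² = 694.2222
r_1 = 269.3580 / 694.2222 = 0.388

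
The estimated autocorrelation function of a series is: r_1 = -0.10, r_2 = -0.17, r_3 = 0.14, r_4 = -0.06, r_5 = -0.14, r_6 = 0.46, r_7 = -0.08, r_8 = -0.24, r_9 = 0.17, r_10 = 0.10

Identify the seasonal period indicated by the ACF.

The largest autocorrelation is r_6 = 0.46; the remaining lags stay at or below 0.17.
The dominant spike at lag 6 indicates a seasonal period of 6.

6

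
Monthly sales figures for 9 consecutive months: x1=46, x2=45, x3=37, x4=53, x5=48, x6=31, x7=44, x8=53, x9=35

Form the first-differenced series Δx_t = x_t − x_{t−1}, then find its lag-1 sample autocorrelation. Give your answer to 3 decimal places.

-0.311

First differences Δx: -1, -8, 16, -5, -17, 13, 9, -18
Mean of differences = -1.3750
Numerator Σ(Δx_t−Δx̄)(Δx_{t+1}−Δx̄) = -371.8906
Denominator Σ(Δx_t−Δx̄)² = 1193.8750
r_1(Δx) = -371.8906 / 1193.8750 = -0.311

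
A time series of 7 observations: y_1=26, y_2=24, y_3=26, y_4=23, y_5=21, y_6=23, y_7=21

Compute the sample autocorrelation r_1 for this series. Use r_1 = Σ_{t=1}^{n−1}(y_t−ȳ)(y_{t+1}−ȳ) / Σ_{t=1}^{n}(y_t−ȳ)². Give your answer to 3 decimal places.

Mean ȳ = (26 + 24 + 26 + 23 + 21 + 23 + 21)/7 = 23.4286
Numerator Σ_{t=1}^{6}(y_t−ȳ)(y_{t+1}−ȳ) = 4.9592
Denominator Σ(y_t−ȳ)² = 25.7143
r_1 = 4.9592 / 25.7143 = 0.193

0.193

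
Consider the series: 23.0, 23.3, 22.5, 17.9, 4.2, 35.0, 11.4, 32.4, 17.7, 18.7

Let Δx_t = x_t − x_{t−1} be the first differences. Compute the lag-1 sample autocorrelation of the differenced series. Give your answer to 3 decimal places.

First differences Δx: 0.3, -0.8, -4.6, -13.7, 30.8, -23.6, 21.0, -14.7, 1.0
Mean of differences = -0.4778
Numerator Σ(Δx_t−Δx̄)(Δx_{t+1}−Δx̄) = -1904.2838
Denominator Σ(Δx_t−Δx̄)² = 2371.2156
r_1(Δx) = -1904.2838 / 2371.2156 = -0.803

-0.803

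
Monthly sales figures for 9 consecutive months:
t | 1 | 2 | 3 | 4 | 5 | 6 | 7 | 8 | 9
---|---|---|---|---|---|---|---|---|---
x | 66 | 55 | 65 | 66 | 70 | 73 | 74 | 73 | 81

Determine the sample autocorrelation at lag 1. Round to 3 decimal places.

0.465

Mean x̄ = (66 + 55 + 65 + 66 + 70 + 73 + 74 + 73 + 81)/9 = 69.2222
Numerator Σ_{t=1}^{8}(x_t−x̄)(x_{t+1}−x̄) = 200.5062
Denominator Σ(x_t−x̄)² = 431.5556
r_1 = 200.5062 / 431.5556 = 0.465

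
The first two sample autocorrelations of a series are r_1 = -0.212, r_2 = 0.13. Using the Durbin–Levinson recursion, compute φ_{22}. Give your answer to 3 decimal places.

φ_{22} = (r_2 − r_1²) / (1 − r_1²)
r_1² = (-0.212)² = 0.044944
Numerator = 0.13 − 0.0449 = 0.0851; denominator = 1 − 0.0449 = 0.9551
φ_{22} = 0.0851 / 0.9551 = 0.089

0.089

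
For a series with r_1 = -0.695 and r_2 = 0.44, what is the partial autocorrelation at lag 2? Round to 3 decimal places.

φ_{22} = (r_2 − r_1²) / (1 − r_1²)
r_1² = (-0.695)² = 0.483025
Numerator = 0.44 − 0.4830 = -0.0430; denominator = 1 − 0.4830 = 0.5170
φ_{22} = -0.0430 / 0.5170 = -0.083

-0.083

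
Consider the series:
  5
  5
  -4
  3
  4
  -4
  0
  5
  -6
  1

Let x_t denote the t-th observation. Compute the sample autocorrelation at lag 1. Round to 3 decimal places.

Mean x̄ = (5 + 5 − 4 + 3 + 4 − 4 + 0 + 5 − 6 + 1)/10 = 0.9000
Numerator Σ_{t=1}^{9}(x_t−x̄)(x_{t+1}−x̄) = -50.5100
Denominator Σ(x_t−x̄)² = 160.9000
r_1 = -50.5100 / 160.9000 = -0.314

-0.314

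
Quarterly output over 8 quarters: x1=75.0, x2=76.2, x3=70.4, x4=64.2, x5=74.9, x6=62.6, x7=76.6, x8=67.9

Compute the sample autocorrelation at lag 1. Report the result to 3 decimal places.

Mean x̄ = (75.0 + 76.2 + 70.4 + 64.2 + 74.9 + 62.6 + 76.6 + 67.9)/8 = 70.9750
Deviations from mean: 4.0250, 5.2250, -0.5750, -6.7750, 3.9250, -8.3750, 5.6250, -3.0750
Σ(x_t−x̄)(x_{t+1}−x̄) = (21.0306) + (-3.0044) + (3.8956) + (-26.5919) + (-32.8719) + (-47.1094) + (-17.2969) = -101.9481
Denominator Σ(x_t−x̄)² = 216.3750
r_1 = -101.9481 / 216.3750 = -0.471

-0.471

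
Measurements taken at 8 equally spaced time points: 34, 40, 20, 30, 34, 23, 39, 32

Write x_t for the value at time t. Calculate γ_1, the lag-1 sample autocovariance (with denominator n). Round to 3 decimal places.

-18.031

Mean x̄ = (34 + 40 + 20 + 30 + 34 + 23 + 39 + 32)/8 = 31.5000
Σ_{t=1}^{7}(x_t−x̄)(x_{t+1}−x̄) = -144.2500
γ_1 = -144.2500 / 8 = -18.031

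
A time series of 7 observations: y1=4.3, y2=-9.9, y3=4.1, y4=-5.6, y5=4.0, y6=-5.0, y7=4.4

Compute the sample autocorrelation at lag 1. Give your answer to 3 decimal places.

Mean ȳ = (4.3 − 9.9 + 4.1 − 5.6 + 4.0 − 5.0 + 4.4)/7 = -0.5286
Σ(y_t−ȳ)(y_{t+1}−ȳ) = (-45.2506) + (-43.3763) + (-23.4735) + (-22.9663) + (-20.2492) + (-22.0378) = -177.3537
Denominator Σ(y_t−ȳ)² = 223.0743
r_1 = -177.3537 / 223.0743 = -0.795

-0.795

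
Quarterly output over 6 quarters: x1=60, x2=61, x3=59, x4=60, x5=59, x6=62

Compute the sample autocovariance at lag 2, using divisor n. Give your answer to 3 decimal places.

Mean x̄ = (60 + 61 + 59 + 60 + 59 + 62)/6 = 60.1667
Deviations: -0.1667, 0.8333, -1.1667, -0.1667, -1.1667, 1.8333
Σ_{t=1}^{4}(x_t−x̄)(x_{t+2}−x̄) = 1.1111
γ_2 = 1.1111 / 6 = 0.185

0.185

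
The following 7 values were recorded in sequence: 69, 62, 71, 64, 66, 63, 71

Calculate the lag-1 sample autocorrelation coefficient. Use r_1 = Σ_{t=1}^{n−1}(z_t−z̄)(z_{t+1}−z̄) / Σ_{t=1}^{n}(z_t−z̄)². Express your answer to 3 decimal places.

Mean z̄ = (69 + 62 + 71 + 64 + 66 + 63 + 71)/7 = 66.5714
Numerator Σ_{t=1}^{6}(z_t−z̄)(z_{t+1}−z̄) = -55.0408
Denominator Σ(z_t−z̄)² = 85.7143
r_1 = -55.0408 / 85.7143 = -0.642

-0.642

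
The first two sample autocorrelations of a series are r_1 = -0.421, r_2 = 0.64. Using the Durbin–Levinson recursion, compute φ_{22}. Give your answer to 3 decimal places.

0.562

φ_{22} = (r_2 − r_1²) / (1 − r_1²)
r_1² = (-0.421)² = 0.177241
Numerator = 0.64 − 0.1772 = 0.4628; denominator = 1 − 0.1772 = 0.8228
φ_{22} = 0.4628 / 0.8228 = 0.562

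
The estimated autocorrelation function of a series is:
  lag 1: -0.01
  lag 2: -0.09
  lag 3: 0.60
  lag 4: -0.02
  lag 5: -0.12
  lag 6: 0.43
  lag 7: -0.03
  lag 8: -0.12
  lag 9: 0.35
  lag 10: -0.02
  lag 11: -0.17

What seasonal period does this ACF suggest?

3

The largest autocorrelation is r_3 = 0.60, with weaker echoes at lags 6 (0.43) and 9 (0.35); the remaining lags stay at or below -0.01.
The dominant spike at lag 3 indicates a seasonal period of 3.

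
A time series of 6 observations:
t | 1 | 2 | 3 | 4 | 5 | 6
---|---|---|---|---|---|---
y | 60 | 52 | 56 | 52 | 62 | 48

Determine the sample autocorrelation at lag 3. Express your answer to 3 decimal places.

-0.303

Mean ȳ = (60 + 52 + 56 + 52 + 62 + 48)/6 = 55.0000
Deviations from mean: 5.0000, -3.0000, 1.0000, -3.0000, 7.0000, -7.0000
Numerator Σ_{t=1}^{3}(y_t−ȳ)(y_{t+3}−ȳ) = -43.0000
Denominator Σ(y_t−ȳ)² = 142.0000
r_3 = -43.0000 / 142.0000 = -0.303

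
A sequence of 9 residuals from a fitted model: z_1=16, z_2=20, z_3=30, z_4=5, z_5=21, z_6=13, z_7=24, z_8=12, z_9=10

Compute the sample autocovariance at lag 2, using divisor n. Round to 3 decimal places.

Mean z̄ = (16 + 20 + 30 + 5 + 21 + 13 + 24 + 12 + 10)/9 = 16.7778
Σ_{t=1}^{7}(z_t−z̄)(z_{t+2}−z̄) = 51.6790
γ_2 = 51.6790 / 9 = 5.742

5.742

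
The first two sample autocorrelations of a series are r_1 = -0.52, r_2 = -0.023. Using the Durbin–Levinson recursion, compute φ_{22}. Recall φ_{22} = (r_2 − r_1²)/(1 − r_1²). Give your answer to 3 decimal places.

φ_{22} = (r_2 − r_1²) / (1 − r_1²)
r_1² = (-0.52)² = 0.2704
Numerator = -0.023 − 0.2704 = -0.2934; denominator = 1 − 0.2704 = 0.7296
φ_{22} = -0.2934 / 0.7296 = -0.402

-0.402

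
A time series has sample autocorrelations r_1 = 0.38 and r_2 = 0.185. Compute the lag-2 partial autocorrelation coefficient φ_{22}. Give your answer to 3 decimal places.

0.047

φ_{22} = (r_2 − r_1²) / (1 − r_1²)
r_1² = (0.38)² = 0.1444
Numerator = 0.185 − 0.1444 = 0.0406; denominator = 1 − 0.1444 = 0.8556
φ_{22} = 0.0406 / 0.8556 = 0.047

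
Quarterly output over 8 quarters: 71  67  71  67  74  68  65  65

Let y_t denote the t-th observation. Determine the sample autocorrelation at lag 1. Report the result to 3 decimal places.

Mean ȳ = (71 + 67 + 71 + 67 + 74 + 68 + 65 + 65)/8 = 68.5000
Deviations from mean: 2.5000, -1.5000, 2.5000, -1.5000, 5.5000, -0.5000, -3.5000, -3.5000
Numerator Σ_{t=1}^{7}(y_t−ȳ)(y_{t+1}−ȳ) = -8.2500
Denominator Σ(y_t−ȳ)² = 72.0000
r_1 = -8.2500 / 72.0000 = -0.115

-0.115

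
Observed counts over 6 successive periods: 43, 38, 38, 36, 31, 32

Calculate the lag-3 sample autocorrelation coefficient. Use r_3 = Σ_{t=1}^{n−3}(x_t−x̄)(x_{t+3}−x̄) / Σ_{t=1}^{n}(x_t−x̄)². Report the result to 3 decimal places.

-0.188

Mean x̄ = (43 + 38 + 38 + 36 + 31 + 32)/6 = 36.3333
Deviations from mean: 6.6667, 1.6667, 1.6667, -0.3333, -5.3333, -4.3333
Σ(x_t−x̄)(x_{t+3}−x̄) = (-2.2222) + (-8.8889) + (-7.2222) = -18.3333
Denominator Σ(x_t−x̄)² = 97.3333
r_3 = -18.3333 / 97.3333 = -0.188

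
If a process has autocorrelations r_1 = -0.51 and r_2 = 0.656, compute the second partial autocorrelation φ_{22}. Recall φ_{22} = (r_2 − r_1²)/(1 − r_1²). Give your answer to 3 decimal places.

0.535

φ_{22} = (r_2 − r_1²) / (1 − r_1²)
r_1² = (-0.51)² = 0.2601
Numerator = 0.656 − 0.2601 = 0.3959; denominator = 1 − 0.2601 = 0.7399
φ_{22} = 0.3959 / 0.7399 = 0.535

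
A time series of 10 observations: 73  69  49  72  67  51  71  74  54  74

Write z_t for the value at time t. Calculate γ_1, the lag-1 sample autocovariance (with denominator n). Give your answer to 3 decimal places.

Mean z̄ = (73 + 69 + 49 + 72 + 67 + 51 + 71 + 74 + 54 + 74)/10 = 65.4000
Σ_{t=1}^{9}(z_t−z̄)(z_{t+1}−z̄) = -380.9600
γ_1 = -380.9600 / 10 = -38.096

-38.096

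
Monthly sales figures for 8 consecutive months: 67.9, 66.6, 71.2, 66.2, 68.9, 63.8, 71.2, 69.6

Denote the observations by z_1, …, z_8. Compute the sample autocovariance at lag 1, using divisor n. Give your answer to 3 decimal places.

Mean z̄ = (67.9 + 66.6 + 71.2 + 66.2 + 68.9 + 63.8 + 71.2 + 69.6)/8 = 68.1750
Deviations: -0.2750, -1.5750, 3.0250, -1.9750, 0.7250, -4.3750, 3.0250, 1.4250
Σ_{t=1}^{7}(z_t−z̄)(z_{t+1}−z̄) = -23.8331
γ_1 = -23.8331 / 8 = -2.979

-2.979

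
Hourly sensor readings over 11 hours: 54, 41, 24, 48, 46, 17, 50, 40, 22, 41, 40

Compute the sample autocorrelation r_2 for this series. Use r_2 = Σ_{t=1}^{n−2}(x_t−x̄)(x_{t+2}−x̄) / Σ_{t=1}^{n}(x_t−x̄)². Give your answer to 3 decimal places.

Mean x̄ = (54 + 41 + 24 + 48 + 46 + 17 + 50 + 40 + 22 + 41 + 40)/11 = 38.4545
Numerator Σ_{t=1}^{9}(x_t−x̄)(x_{t+2}−x̄) = -671.7769
Denominator Σ(x_t−x̄)² = 1480.7273
r_2 = -671.7769 / 1480.7273 = -0.454

-0.454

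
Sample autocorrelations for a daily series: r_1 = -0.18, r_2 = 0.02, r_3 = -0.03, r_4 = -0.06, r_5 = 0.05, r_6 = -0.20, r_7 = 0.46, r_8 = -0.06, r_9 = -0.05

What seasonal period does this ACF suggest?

7

The largest autocorrelation is r_7 = 0.46; the remaining lags stay at or below 0.05.
The dominant spike at lag 7 indicates a seasonal period of 7.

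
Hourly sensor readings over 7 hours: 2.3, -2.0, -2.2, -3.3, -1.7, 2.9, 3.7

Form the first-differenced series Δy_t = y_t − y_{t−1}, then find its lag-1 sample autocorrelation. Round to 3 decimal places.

First differences Δy: -4.3, -0.2, -1.1, 1.6, 4.6, 0.8
Mean of differences = 0.2333
Numerator Σ(Δy_t−Δȳ)(Δy_{t+1}−Δȳ) = 9.1622
Denominator Σ(Δy_t−Δȳ)² = 43.7733
r_1(Δy) = 9.1622 / 43.7733 = 0.209

0.209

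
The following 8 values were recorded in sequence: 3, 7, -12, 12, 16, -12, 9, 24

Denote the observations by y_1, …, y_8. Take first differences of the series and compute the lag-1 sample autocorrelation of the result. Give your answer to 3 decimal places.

First differences Δy: 4, -19, 24, 4, -28, 21, 15
Mean of differences = 3.0000
Numerator Σ(Δy_t−Δȳ)(Δy_{t+1}−Δȳ) = -836.0000
Denominator Σ(Δy_t−Δȳ)² = 2356.0000
r_1(Δy) = -836.0000 / 2356.0000 = -0.355

-0.355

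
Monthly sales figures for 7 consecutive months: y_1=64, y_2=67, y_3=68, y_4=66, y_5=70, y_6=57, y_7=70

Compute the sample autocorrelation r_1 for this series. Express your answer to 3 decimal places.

-0.590

Mean ȳ = (64 + 67 + 68 + 66 + 70 + 57 + 70)/7 = 66.0000
Deviations from mean: -2.0000, 1.0000, 2.0000, 0.0000, 4.0000, -9.0000, 4.0000
Σ(y_t−ȳ)(y_{t+1}−ȳ) = (-2.0000) + (2.0000) + (0.0000) + (0.0000) + (-36.0000) + (-36.0000) = -72.0000
Denominator Σ(y_t−ȳ)² = 122.0000
r_1 = -72.0000 / 122.0000 = -0.590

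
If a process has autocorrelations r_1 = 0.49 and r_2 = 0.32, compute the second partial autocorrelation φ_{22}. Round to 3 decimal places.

0.105

φ_{22} = (r_2 − r_1²) / (1 − r_1²)
r_1² = (0.49)² = 0.2401
Numerator = 0.32 − 0.2401 = 0.0799; denominator = 1 − 0.2401 = 0.7599
φ_{22} = 0.0799 / 0.7599 = 0.105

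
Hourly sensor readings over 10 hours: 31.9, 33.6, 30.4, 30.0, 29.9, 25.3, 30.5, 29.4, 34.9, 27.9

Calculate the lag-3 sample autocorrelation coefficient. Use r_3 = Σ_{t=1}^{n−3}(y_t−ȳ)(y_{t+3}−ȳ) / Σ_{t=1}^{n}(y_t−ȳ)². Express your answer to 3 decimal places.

-0.377

Mean ȳ = (31.9 + 33.6 + 30.4 + 30.0 + 29.9 + 25.3 + 30.5 + 29.4 + 34.9 + 27.9)/10 = 30.3800
Σ(y_t−ȳ)(y_{t+3}−ȳ) = (-0.5776) + (-1.5456) + (-0.1016) + (-0.0456) + (0.4704) + (-22.9616) + (-0.2976) = -25.0592
Denominator Σ(y_t−ȳ)² = 66.4160
r_3 = -25.0592 / 66.4160 = -0.377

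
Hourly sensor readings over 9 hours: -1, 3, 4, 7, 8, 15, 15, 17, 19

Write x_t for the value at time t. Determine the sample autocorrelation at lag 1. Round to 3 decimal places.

Mean x̄ = (-1 + 3 + 4 + 7 + 8 + 15 + 15 + 17 + 19)/9 = 9.6667
Numerator Σ_{t=1}^{8}(x_t−x̄)(x_{t+1}−x̄) = 255.5556
Denominator Σ(x_t−x̄)² = 398.0000
r_1 = 255.5556 / 398.0000 = 0.642

0.642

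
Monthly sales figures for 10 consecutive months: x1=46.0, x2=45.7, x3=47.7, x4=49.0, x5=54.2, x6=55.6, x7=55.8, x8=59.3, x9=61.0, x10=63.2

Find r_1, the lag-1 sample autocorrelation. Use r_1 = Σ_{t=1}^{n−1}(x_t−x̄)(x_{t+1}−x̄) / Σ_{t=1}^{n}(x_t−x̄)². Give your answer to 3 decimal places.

0.720

Mean x̄ = (46.0 + 45.7 + 47.7 + 49.0 + 54.2 + 55.6 + 55.8 + 59.3 + 61.0 + 63.2)/10 = 53.7500
Numerator Σ_{t=1}^{9}(x_t−x̄)(x_{t+1}−x̄) = 262.4425
Denominator Σ(x_t−x̄)² = 364.5250
r_1 = 262.4425 / 364.5250 = 0.720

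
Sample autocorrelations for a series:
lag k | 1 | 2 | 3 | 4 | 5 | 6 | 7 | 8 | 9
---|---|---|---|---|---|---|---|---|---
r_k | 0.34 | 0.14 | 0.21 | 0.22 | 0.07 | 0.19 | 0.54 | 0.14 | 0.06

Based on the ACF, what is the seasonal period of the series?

7

The largest autocorrelation is r_7 = 0.54; the remaining lags stay at or below 0.34. The elevated value at lag 1 (0.34), dropping to 0.14 at lag 2, reflects decaying short-term dependence rather than seasonality.
The dominant spike at lag 7 indicates a seasonal period of 7.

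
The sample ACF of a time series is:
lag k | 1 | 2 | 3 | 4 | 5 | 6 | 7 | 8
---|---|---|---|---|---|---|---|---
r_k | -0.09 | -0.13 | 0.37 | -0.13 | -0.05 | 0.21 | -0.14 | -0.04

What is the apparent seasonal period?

The largest autocorrelation is r_3 = 0.37, with a weaker echo at lag 6 (0.21); the remaining lags stay at or below -0.04.
The dominant spike at lag 3 indicates a seasonal period of 3.

3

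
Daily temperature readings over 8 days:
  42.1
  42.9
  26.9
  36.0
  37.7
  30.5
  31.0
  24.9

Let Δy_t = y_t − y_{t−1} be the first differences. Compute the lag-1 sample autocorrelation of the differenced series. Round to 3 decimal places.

-0.506

First differences Δy: 0.8, -16.0, 9.1, 1.7, -7.2, 0.5, -6.1
Mean of differences = -2.4571
Numerator Σ(Δy_t−Δȳ)(Δy_{t+1}−Δȳ) = -197.0976
Denominator Σ(Δy_t−Δȳ)² = 389.3771
r_1(Δy) = -197.0976 / 389.3771 = -0.506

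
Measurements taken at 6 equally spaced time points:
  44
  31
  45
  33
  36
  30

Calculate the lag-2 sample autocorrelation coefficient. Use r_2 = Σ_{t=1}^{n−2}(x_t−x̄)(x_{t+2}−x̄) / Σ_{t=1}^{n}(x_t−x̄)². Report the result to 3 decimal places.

Mean x̄ = (44 + 31 + 45 + 33 + 36 + 30)/6 = 36.5000
Numerator Σ_{t=1}^{4}(x_t−x̄)(x_{t+2}−x̄) = 101.5000
Denominator Σ(x_t−x̄)² = 213.5000
r_2 = 101.5000 / 213.5000 = 0.475

0.475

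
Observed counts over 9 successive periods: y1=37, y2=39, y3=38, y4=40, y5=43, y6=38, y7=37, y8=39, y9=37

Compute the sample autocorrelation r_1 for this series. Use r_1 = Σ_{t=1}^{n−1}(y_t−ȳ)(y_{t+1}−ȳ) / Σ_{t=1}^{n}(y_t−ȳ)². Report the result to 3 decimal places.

0.041

Mean ȳ = (37 + 39 + 38 + 40 + 43 + 38 + 37 + 39 + 37)/9 = 38.6667
Numerator Σ_{t=1}^{8}(y_t−ȳ)(y_{t+1}−ȳ) = 1.2222
Denominator Σ(y_t−ȳ)² = 30.0000
r_1 = 1.2222 / 30.0000 = 0.041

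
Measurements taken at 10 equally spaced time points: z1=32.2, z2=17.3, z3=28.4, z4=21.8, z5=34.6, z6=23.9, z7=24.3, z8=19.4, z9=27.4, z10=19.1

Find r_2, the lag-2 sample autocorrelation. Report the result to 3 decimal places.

Mean z̄ = (32.2 + 17.3 + 28.4 + 21.8 + 34.6 + 23.9 + 24.3 + 19.4 + 27.4 + 19.1)/10 = 24.8400
Numerator Σ_{t=1}^{8}(z_t−z̄)(z_{t+2}−z̄) = 116.4128
Denominator Σ(z_t−z̄)² = 298.4640
r_2 = 116.4128 / 298.4640 = 0.390

0.390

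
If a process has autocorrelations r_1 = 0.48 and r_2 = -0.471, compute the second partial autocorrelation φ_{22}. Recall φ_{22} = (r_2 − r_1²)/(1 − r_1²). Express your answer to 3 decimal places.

-0.911

φ_{22} = (r_2 − r_1²) / (1 − r_1²)
r_1² = (0.48)² = 0.2304
Numerator = -0.471 − 0.2304 = -0.7014; denominator = 1 − 0.2304 = 0.7696
φ_{22} = -0.7014 / 0.7696 = -0.911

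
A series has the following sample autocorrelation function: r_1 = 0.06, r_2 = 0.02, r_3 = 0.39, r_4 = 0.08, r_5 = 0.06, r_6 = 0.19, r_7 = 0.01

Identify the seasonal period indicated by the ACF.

3

The largest autocorrelation is r_3 = 0.39, with a weaker echo at lag 6 (0.19); the remaining lags stay at or below 0.08.
The dominant spike at lag 3 indicates a seasonal period of 3.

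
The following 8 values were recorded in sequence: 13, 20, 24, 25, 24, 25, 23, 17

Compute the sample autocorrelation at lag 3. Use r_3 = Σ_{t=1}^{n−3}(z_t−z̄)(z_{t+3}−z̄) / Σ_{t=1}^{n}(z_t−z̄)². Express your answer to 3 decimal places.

Mean z̄ = (13 + 20 + 24 + 25 + 24 + 25 + 23 + 17)/8 = 21.3750
Deviations from mean: -8.3750, -1.3750, 2.6250, 3.6250, 2.6250, 3.6250, 1.6250, -4.3750
Σ(z_t−z̄)(z_{t+3}−z̄) = (-30.3594) + (-3.6094) + (9.5156) + (5.8906) + (-11.4844) = -30.0469
Denominator Σ(z_t−z̄)² = 133.8750
r_3 = -30.0469 / 133.8750 = -0.224

-0.224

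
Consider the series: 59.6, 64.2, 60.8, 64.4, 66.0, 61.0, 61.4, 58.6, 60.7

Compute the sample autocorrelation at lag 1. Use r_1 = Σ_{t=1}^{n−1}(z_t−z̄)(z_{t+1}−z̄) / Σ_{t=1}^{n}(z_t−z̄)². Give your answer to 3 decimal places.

0.045

Mean z̄ = (59.6 + 64.2 + 60.8 + 64.4 + 66.0 + 61.0 + 61.4 + 58.6 + 60.7)/9 = 61.8556
Numerator Σ_{t=1}^{8}(z_t−z̄)(z_{t+1}−z̄) = 2.1858
Denominator Σ(z_t−z̄)² = 48.2222
r_1 = 2.1858 / 48.2222 = 0.045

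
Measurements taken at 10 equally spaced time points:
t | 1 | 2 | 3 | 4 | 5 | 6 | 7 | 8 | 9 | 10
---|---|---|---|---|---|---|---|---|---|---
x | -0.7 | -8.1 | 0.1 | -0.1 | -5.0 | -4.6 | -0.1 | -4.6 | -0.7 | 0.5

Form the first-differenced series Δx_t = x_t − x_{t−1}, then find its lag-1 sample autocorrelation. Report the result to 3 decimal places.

-0.471

First differences Δx: -7.4, 8.2, -0.2, -4.9, 0.4, 4.5, -4.5, 3.9, 1.2
Mean of differences = 0.1333
Numerator Σ(Δx_t−Δx̄)(Δx_{t+1}−Δx̄) = -95.6244
Denominator Σ(Δx_t−Δx̄)² = 203.2000
r_1(Δx) = -95.6244 / 203.2000 = -0.471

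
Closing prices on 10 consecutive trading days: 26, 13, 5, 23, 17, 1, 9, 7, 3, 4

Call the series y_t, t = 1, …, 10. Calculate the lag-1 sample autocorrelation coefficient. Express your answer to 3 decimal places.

Mean ȳ = (26 + 13 + 5 + 23 + 17 + 1 + 9 + 7 + 3 + 4)/10 = 10.8000
Numerator Σ_{t=1}^{9}(y_t−ȳ)(y_{t+1}−ȳ) = 71.9600
Denominator Σ(y_t−ȳ)² = 677.6000
r_1 = 71.9600 / 677.6000 = 0.106

0.106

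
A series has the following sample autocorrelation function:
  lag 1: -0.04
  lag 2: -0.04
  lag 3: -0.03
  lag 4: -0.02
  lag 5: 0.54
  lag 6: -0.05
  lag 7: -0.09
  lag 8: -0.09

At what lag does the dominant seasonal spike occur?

5

The largest autocorrelation is r_5 = 0.54; the remaining lags stay at or below -0.02.
The dominant spike at lag 5 indicates a seasonal period of 5.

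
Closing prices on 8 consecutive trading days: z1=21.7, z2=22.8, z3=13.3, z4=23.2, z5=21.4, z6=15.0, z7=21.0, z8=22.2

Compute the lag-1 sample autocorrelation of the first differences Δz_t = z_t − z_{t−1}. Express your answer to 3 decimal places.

First differences Δz: 1.1, -9.5, 9.9, -1.8, -6.4, 6.0, 1.2
Mean of differences = 0.0714
Numerator Σ(Δz_t−Δz̄)(Δz_{t+1}−Δz̄) = -141.8765
Denominator Σ(Δz_t−Δz̄)² = 271.0743
r_1(Δz) = -141.8765 / 271.0743 = -0.523

-0.523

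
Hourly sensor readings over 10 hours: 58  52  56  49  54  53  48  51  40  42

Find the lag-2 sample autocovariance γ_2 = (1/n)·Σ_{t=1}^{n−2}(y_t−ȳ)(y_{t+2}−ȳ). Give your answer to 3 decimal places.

7.052

Mean ȳ = (58 + 52 + 56 + 49 + 54 + 53 + 48 + 51 + 40 + 42)/10 = 50.3000
Σ_{t=1}^{8}(y_t−ȳ)(y_{t+2}−ȳ) = 70.5200
γ_2 = 70.5200 / 10 = 7.052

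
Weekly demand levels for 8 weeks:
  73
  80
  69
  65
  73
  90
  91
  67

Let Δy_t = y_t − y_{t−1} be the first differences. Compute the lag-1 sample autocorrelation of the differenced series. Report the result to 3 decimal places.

0.065

First differences Δy: 7, -11, -4, 8, 17, 1, -24
Mean of differences = -0.8571
Numerator Σ(Δy_t−Δȳ)(Δy_{t+1}−Δȳ) = 72.6939
Denominator Σ(Δy_t−Δȳ)² = 1110.8571
r_1(Δy) = 72.6939 / 1110.8571 = 0.065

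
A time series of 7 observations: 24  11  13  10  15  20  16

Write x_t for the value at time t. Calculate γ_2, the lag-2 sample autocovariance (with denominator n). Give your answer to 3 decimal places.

Mean x̄ = (24 + 11 + 13 + 10 + 15 + 20 + 16)/7 = 15.5714
Deviations: 8.4286, -4.5714, -2.5714, -5.5714, -0.5714, 4.4286, 0.4286
Σ_{t=1}^{5}(x_t−x̄)(x_{t+2}−x̄) = -19.6531
γ_2 = -19.6531 / 7 = -2.808

-2.808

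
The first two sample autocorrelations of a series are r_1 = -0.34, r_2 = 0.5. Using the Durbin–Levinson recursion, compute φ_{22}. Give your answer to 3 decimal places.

0.435

φ_{22} = (r_2 − r_1²) / (1 − r_1²)
r_1² = (-0.34)² = 0.1156
Numerator = 0.5 − 0.1156 = 0.3844; denominator = 1 − 0.1156 = 0.8844
φ_{22} = 0.3844 / 0.8844 = 0.435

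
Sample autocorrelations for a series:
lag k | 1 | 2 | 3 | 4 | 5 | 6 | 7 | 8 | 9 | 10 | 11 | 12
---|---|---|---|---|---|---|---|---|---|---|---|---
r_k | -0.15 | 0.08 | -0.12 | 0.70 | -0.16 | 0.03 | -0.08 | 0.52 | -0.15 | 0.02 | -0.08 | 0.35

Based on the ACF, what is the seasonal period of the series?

The largest autocorrelation is r_4 = 0.70, with weaker echoes at lags 8 (0.52) and 12 (0.35); the remaining lags stay at or below 0.08.
The dominant spike at lag 4 indicates a seasonal period of 4.

4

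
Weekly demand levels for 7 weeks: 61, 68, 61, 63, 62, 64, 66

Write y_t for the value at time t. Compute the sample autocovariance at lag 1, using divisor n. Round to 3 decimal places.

Mean ȳ = (61 + 68 + 61 + 63 + 62 + 64 + 66)/7 = 63.5714
Σ_{t=1}^{6}(y_t−ȳ)(y_{t+1}−ȳ) = -20.0408
γ_1 = -20.0408 / 7 = -2.863

-2.863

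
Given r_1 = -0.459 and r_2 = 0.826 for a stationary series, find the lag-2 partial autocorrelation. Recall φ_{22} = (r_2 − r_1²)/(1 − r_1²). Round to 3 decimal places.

0.780

φ_{22} = (r_2 − r_1²) / (1 − r_1²)
r_1² = (-0.459)² = 0.210681
Numerator = 0.826 − 0.2107 = 0.6153; denominator = 1 − 0.2107 = 0.7893
φ_{22} = 0.6153 / 0.7893 = 0.780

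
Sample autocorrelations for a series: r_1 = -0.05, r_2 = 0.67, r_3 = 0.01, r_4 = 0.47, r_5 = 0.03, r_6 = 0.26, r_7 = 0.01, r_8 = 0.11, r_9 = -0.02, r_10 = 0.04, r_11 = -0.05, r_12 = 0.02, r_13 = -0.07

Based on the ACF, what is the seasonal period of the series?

2

The largest autocorrelation is r_2 = 0.67, with weaker echoes at lags 4 (0.47) and 6 (0.26); the remaining lags stay at or below 0.11.
The dominant spike at lag 2 indicates a seasonal period of 2.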